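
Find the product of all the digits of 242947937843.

73156608

2×4×2×9×4×7×9×3×7×8×4×3 = 73156608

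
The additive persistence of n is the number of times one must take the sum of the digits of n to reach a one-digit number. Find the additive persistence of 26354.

2

26354 → 20 → 2 (2 steps)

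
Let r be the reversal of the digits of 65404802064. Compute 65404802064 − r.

19383961608

Reverse of 65404802064 is 46020840456.
65404802064 − 46020840456 = 19383961608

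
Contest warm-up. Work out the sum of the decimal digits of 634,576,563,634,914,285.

87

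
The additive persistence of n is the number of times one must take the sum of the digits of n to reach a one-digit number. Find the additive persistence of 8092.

3

8092 → 19 → 10 → 1 (3 steps)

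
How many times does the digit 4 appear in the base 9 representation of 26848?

2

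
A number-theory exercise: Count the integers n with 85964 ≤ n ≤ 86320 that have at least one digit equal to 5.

The integers in [85964, 86320] that have at least one digit equal to 5: 85964, 85965, 85966, 85967, 85968, 85969, …, 86305, 86315.
95 qualify.

95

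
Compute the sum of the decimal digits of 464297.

32

4+6+4+2+9+7 = 32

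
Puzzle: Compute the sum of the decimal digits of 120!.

783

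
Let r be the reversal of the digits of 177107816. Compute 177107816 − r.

-441593955

Reverse of 177107816 is 618701771.
177107816 − 618701771 = -441593955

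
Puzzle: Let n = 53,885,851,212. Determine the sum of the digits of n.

5+3+8+8+5+8+5+1+2+1+2 = 48

48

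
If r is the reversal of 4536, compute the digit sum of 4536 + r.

Reversal of 4536 is 6354; 4536 + 6354 = 10890.
Digit sum of 10890: 1+0+8+9+0 = 18.

18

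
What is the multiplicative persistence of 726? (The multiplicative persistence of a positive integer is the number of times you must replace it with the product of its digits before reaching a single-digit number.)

726 → 84 → 32 → 6 (3 steps)

3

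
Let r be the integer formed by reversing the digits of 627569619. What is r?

916965726

Reversing 627569619 gives 916965726.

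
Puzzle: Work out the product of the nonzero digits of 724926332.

108864

7×2×4×9×2×6×3×3×2 = 108864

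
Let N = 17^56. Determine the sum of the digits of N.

307

17^56 = 803784444631904346795840040159891735261368357513214245352923986167681
Sum of its 69 digits: 307.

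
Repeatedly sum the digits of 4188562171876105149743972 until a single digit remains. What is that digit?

8

4+1+8+8+5+6+2+1+7+1+8+7+6+1+0+5+1+4+9+7+4+3+9+7+2 = 116
1+1+6 = 8
(Equivalently, 4188562171876105149743972 mod 9 = 8.)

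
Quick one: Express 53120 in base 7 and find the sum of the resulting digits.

53120 in base 7 is 310604.
Digit sum: 3+1+0+6+0+4 = 14.

14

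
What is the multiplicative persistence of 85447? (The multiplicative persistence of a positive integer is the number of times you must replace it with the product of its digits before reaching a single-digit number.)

2

85447 → 4480 → 0 (2 steps)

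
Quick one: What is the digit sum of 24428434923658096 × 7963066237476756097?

24428434923658096 × 7963066237476756097 = 194525245374979862079326478811411312
Sum of its 36 digits: 160.

160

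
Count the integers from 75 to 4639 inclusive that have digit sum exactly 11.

261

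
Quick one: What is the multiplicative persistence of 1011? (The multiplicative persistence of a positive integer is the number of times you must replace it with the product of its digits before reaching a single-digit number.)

1011 → 0 (1 step)

1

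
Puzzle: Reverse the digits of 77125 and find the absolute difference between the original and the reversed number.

24948

Reverse of 77125 is 52177.
|77125 − 52177| = 24948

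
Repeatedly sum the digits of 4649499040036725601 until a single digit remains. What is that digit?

7

4+6+4+9+4+9+9+0+4+0+0+3+6+7+2+5+6+0+1 = 79
7+9 = 16
1+6 = 7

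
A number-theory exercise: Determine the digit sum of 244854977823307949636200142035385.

2+4+4+8+5+4+9+7+7+8+2+3+3+0+7+9+4+9+6+3+6+2+0+0+1+4+2+0+3+5+3+8+5 = 143

143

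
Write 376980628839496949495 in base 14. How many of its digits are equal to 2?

376980628839496949495 in base 14 is C51374381D783492AB.
The digit 2 appears 1 time.

1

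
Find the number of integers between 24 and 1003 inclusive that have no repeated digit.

The integers in [24, 1003] that have no repeated digit: 24, 25, 26, 27, 28, 29, …, 986, 987.
717 qualify.

717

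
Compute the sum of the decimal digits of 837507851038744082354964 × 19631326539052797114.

189

837507851038744082354964 × 19631326539052797114 = 16441390102761973418651393981322516422773896
Sum of its 44 digits: 189.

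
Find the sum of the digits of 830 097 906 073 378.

8+3+0+0+9+7+9+0+6+0+7+3+3+7+8 = 70

70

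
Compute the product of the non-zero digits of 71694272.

42336

7×1×6×9×4×2×7×2 = 42336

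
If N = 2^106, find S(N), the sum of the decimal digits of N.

2^106 = 81129638414606681695789005144064
Sum of its 32 digits: 142.

142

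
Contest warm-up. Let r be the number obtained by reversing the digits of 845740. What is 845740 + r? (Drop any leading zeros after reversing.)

893288

Reverse of 845740 is 47548.
845740 + 47548 = 893288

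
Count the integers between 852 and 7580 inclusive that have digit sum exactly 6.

The integers in [852, 7580] that have digit sum exactly 6: 1005, 1014, 1023, 1032, 1041, 1050, …, 5100, 6000.
56 qualify.

56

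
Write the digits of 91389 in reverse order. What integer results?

98319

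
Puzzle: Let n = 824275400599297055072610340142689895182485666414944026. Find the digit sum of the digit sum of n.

13

First digit sum: 238.
2+3+8 = 13.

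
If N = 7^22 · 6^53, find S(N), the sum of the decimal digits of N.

7^22 · 6^53 = 682610792790372680372163716007418532383191610300528626499584
Sum of its 60 digits: 252.

252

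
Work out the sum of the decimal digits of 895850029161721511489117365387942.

148

8+9+5+8+5+0+0+2+9+1+6+1+7+2+1+5+1+1+4+8+9+1+1+7+3+6+5+3+8+7+9+4+2 = 148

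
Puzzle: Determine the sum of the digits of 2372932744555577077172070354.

2+3+7+2+9+3+2+7+4+4+5+5+5+5+7+7+0+7+7+1+7+2+0+7+0+3+5+4 = 120

120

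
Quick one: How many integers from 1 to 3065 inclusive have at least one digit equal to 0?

788

The integers in [1, 3065] that have at least one digit equal to 0: 10, 20, 30, 40, 50, 60, …, 3064, 3065.
788 qualify.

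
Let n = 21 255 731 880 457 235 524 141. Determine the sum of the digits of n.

85

2+1+2+5+5+7+3+1+8+8+0+4+5+7+2+3+5+5+2+4+1+4+1 = 85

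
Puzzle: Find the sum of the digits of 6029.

17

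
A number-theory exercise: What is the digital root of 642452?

6+4+2+4+5+2 = 23
2+3 = 5
(Equivalently, 642452 mod 9 = 5.)

5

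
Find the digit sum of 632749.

31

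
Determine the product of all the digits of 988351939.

2099520

9×8×8×3×5×1×9×3×9 = 2099520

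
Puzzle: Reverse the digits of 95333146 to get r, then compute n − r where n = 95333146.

31199787

Reverse of 95333146 is 64133359.
95333146 − 64133359 = 31199787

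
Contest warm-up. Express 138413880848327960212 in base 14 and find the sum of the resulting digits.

116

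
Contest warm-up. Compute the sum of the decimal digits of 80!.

450

80! = 71569457046263802294811533723186532165584657342365752577109445058227039255480148842668944867280814080000000000000000000
Sum of its 119 digits: 450.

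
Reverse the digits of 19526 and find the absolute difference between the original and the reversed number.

43065

Reverse of 19526 is 62591.
|19526 − 62591| = 43065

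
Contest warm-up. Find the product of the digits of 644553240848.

0

6×4×4×5×5×3×2×4×0×8×4×8 = 0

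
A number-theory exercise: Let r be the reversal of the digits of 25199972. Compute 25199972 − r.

-2799180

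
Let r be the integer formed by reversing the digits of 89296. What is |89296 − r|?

Reverse of 89296 is 69298.
|89296 − 69298| = 19998

19998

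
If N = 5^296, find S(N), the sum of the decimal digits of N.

943

5^296 = 785454954447636248495323512797804102876034481999911930417847858749936840755474537033615661445973112364349371450421100562106866977667955024449202371857434152360496874313577908566230689757503569126129150390625
Sum of its 207 digits: 943.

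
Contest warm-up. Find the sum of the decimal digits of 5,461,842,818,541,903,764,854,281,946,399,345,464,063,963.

5+4+6+1+8+4+2+8+1+8+5+4+1+9+0+3+7+6+4+8+5+4+2+8+1+9+4+6+3+9+9+3+4+5+4+6+4+0+6+3+9+6+3 = 207

207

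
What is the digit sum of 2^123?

170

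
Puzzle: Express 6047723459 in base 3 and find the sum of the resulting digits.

25

6047723459 in base 3 is 120121110212011221202.
Digit sum: 1+2+0+1+2+1+1+1+0+2+1+2+0+1+1+2+2+1+2+0+2 = 25.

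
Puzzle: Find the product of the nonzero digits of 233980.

1296

2×3×3×9×8 = 1296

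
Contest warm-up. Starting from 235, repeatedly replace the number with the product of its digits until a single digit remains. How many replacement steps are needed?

2

235 → 30 → 0 (2 steps)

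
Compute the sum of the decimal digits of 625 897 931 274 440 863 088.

104

6+2+5+8+9+7+9+3+1+2+7+4+4+4+0+8+6+3+0+8+8 = 104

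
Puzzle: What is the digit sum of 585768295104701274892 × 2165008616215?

585768295104701274892 × 2165008616215 = 1268193406007249065694875243573780
Sum of its 34 digits: 151.

151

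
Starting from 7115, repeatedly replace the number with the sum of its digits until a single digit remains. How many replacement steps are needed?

2

7115 → 14 → 5 (2 steps)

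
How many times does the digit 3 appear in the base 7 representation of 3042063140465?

3042063140465 in base 7 is 432532106023466.
The digit 3 appears 3 times.

3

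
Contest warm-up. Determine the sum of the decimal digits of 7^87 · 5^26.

7^87 · 5^26 = 49745018186448633320391207297173021125784789261617130763218659927651416574418544769287109375
Sum of its 92 digits: 412.

412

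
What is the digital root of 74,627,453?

7+4+6+2+7+4+5+3 = 38
3+8 = 11
1+1 = 2

2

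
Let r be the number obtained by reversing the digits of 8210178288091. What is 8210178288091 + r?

10119006998219

Reverse of 8210178288091 is 1908828710128.
8210178288091 + 1908828710128 = 10119006998219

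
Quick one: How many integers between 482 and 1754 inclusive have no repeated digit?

The integers in [482, 1754] that have no repeated digit: 482, 483, 485, 486, 487, 489, …, 1753, 1754.
742 qualify.

742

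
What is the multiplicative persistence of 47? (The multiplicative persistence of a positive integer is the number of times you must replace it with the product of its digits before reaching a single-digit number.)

47 → 28 → 16 → 6 (3 steps)

3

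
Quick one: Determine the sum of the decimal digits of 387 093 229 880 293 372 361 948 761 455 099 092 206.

3+8+7+0+9+3+2+2+9+8+8+0+2+9+3+3+7+2+3+6+1+9+4+8+7+6+1+4+5+5+0+9+9+0+9+2+2+0+6 = 181

181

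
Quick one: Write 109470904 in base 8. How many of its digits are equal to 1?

109470904 in base 8 is 641462270.
The digit 1 appears 1 time.

1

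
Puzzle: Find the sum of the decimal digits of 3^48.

117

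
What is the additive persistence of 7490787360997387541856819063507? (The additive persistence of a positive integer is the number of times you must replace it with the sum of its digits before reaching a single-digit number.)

2

7490787360997387541856819063507 → 162 → 9 (2 steps)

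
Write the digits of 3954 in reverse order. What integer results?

Reversing 3954 gives 4593.

4593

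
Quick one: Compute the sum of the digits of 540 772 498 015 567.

70

5+4+0+7+7+2+4+9+8+0+1+5+5+6+7 = 70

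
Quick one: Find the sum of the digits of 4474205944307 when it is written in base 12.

4474205944307 in base 12 is 60316A62712B.
Digit sum: 6+0+3+1+6+10+6+2+7+1+2+11 = 55.

55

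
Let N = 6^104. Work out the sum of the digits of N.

378

6^104 = 846700936056091894301310586236842935416138248772949513519821268414868295354679296
Sum of its 81 digits: 378.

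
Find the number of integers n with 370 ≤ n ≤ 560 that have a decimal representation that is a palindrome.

19

The integers in [370, 560] that have a decimal representation that is a palindrome: 373, 383, 393, 404, 414, 424, …, 545, 555.
19 qualify.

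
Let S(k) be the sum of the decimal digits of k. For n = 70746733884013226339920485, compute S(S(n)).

6

First digit sum: 114.
1+1+4 = 6.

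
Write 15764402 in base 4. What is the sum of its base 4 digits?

20

15764402 in base 4 is 330020232302.
Digit sum: 3+3+0+0+2+0+2+3+2+3+0+2 = 20.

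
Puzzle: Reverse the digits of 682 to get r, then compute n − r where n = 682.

396

Reverse of 682 is 286.
682 − 286 = 396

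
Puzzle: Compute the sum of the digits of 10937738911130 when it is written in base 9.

74

10937738911130 in base 9 is 42648184378658.
Digit sum: 4+2+6+4+8+1+8+4+3+7+8+6+5+8 = 74.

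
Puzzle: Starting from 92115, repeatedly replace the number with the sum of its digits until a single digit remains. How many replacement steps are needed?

92115 → 18 → 9 (2 steps)

2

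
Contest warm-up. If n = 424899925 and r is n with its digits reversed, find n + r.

954898349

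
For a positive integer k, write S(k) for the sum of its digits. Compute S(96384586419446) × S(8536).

1694

S(96384586419446) = 9+6+3+8+4+5+8+6+4+1+9+4+4+6 = 77.
S(8536) = 8+5+3+6 = 22.
77 · 22 = 1694.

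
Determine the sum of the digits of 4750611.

24

4+7+5+0+6+1+1 = 24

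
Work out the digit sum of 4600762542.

4+6+0+0+7+6+2+5+4+2 = 36

36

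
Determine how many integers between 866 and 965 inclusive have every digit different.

72

The integers in [866, 965] that have every digit different: 867, 869, 870, 871, 872, 873, …, 964, 965.
72 qualify.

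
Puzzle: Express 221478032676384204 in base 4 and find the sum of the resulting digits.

45

221478032676384204 in base 4 is 30102312101203213032212313030.
Digit sum: 3+0+1+0+2+3+1+2+1+0+1+2+0+3+2+1+3+0+3+2+2+1+2+3+1+3+0+3+0 = 45.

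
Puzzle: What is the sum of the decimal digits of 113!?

666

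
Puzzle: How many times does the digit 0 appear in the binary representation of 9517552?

9517552 in base 2 is 100100010011100111110000.
The digit 0 appears 13 times.

13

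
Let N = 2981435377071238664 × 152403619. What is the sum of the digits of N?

2981435377071238664 × 152403619 = 454381541280286393206325016
Sum of its 27 digits: 101.

101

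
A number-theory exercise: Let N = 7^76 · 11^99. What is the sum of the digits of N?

7^76 · 11^99 = 211508035616865666504517254673654524502716390460786874930985797761602117402018297457508809092313781000087548024112485718765992255408997872685511649152682521271515004691
Sum of its 168 digits: 731.

731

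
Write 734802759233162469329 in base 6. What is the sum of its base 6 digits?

734802759233162469329 in base 6 is 415024042110330553105444305.
Digit sum: 4+1+5+0+2+4+0+4+2+1+1+0+3+3+0+5+5+3+1+0+5+4+4+4+3+0+5 = 69.

69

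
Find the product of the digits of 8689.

3456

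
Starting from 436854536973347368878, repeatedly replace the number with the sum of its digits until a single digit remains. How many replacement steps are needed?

2

436854536973347368878 → 117 → 9 (2 steps)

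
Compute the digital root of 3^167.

The digital root of n equals n mod 9 (or 9 when 9 | n), so we need 3^167 mod 9.
3^167 ≡ 0 (mod 9), so the digital root is 9.

9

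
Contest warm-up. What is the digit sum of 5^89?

272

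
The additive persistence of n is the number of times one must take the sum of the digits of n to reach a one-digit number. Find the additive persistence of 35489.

3

35489 → 29 → 11 → 2 (3 steps)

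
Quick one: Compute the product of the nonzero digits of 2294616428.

2×2×9×4×6×1×6×4×2×8 = 331776

331776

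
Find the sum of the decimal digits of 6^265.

945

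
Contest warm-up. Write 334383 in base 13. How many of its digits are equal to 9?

1

334383 in base 13 is B927A.
The digit 9 appears 1 time.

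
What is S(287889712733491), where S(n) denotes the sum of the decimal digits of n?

79

2+8+7+8+8+9+7+1+2+7+3+3+4+9+1 = 79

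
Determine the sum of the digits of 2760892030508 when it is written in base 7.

2760892030508 in base 7 is 403316323023233.
Digit sum: 4+0+3+3+1+6+3+2+3+0+2+3+2+3+3 = 38.

38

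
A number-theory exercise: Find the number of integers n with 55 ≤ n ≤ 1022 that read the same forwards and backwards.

96

The integers in [55, 1022] that read the same forwards and backwards: 55, 66, 77, 88, 99, 101, …, 999, 1001.
96 qualify.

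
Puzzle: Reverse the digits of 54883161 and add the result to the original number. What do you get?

Reverse of 54883161 is 16138845.
54883161 + 16138845 = 71022006

71022006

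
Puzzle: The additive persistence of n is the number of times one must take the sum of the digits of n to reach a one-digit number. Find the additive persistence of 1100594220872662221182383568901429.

1100594220872662221182383568901429 → 129 → 12 → 3 (3 steps)

3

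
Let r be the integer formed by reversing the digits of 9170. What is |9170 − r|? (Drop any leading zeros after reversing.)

8451

Reverse of 9170 is 719.
|9170 − 719| = 8451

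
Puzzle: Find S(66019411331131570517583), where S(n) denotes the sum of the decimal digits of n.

6+6+0+1+9+4+1+1+3+3+1+1+3+1+5+7+0+5+1+7+5+8+3 = 81

81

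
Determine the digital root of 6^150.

The digital root of n equals n mod 9 (or 9 when 9 | n), so we need 6^150 mod 9.
6^150 ≡ 0 (mod 9), so the digital root is 9.

9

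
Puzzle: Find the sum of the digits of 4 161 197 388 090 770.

71

4+1+6+1+1+9+7+3+8+8+0+9+0+7+7+0 = 71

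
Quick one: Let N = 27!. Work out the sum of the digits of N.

108

27! = 10888869450418352160768000000
Sum of its 29 digits: 108.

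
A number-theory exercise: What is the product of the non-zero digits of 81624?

384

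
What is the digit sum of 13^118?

625

13^118 = 278814638873954882369203460773866998059096809158561634756229682281995318510188753701100647414989984008316816866503230284636535019129
Sum of its 132 digits: 625.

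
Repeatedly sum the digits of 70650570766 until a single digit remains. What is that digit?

4

7+0+6+5+0+5+7+0+7+6+6 = 49
4+9 = 13
1+3 = 4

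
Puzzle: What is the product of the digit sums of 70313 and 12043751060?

S(70313) = 7+0+3+1+3 = 14.
S(12043751060) = 1+2+0+4+3+7+5+1+0+6+0 = 29.
14 · 29 = 406.

406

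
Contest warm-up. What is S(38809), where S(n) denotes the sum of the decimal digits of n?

3+8+8+0+9 = 28

28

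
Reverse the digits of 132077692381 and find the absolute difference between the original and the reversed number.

Reverse of 132077692381 is 183296770231.
|132077692381 − 183296770231| = 51219077850

51219077850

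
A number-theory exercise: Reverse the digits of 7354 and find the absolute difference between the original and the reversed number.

Reverse of 7354 is 4537.
|7354 − 4537| = 2817

2817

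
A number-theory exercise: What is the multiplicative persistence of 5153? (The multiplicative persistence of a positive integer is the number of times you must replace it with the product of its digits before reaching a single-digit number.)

5153 → 75 → 35 → 15 → 5 (4 steps)

4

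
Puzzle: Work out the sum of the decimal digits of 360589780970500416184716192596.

3+6+0+5+8+9+7+8+0+9+7+0+5+0+0+4+1+6+1+8+4+7+1+6+1+9+2+5+9+6 = 137

137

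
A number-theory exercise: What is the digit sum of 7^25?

97

7^25 = 1341068619663964900807
Sum of its 22 digits: 97.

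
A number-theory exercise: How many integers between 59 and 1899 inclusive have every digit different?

1133

The integers in [59, 1899] that have every digit different: 59, 60, 61, 62, 63, 64, …, 1896, 1897.
1133 qualify.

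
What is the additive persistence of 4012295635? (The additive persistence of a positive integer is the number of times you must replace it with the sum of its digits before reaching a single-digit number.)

3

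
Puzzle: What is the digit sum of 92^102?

937

92^102 = 202468930709683233460515818282537286396506575304771625381369877902569133197296766087223367828280242330039374357782563816898684826013577192542552482297636977888871045615109542946853424556711326949310464
Sum of its 201 digits: 937.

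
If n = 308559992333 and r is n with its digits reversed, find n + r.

Reverse of 308559992333 is 333299955803.
308559992333 + 333299955803 = 641859948136

641859948136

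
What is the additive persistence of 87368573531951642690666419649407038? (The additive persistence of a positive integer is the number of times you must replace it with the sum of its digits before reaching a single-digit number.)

2

87368573531951642690666419649407038 → 171 → 9 (2 steps)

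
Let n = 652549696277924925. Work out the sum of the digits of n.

6+5+2+5+4+9+6+9+6+2+7+7+9+2+4+9+2+5 = 99

99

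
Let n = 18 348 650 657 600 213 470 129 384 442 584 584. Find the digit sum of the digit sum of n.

12

First digit sum: 147.
1+4+7 = 12.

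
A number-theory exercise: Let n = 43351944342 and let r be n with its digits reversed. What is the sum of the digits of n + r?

Reversal of 43351944342 is 24344915334; 43351944342 + 24344915334 = 67696859676.
Digit sum of 67696859676: 6+7+6+9+6+8+5+9+6+7+6 = 75.

75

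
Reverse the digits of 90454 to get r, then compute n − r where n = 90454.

45045

Reverse of 90454 is 45409.
90454 − 45409 = 45045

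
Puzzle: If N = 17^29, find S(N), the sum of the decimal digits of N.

17^29 = 481968572106750915091411825223071697
Sum of its 36 digits: 152.

152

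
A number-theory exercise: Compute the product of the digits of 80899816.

0

8×0×8×9×9×8×1×6 = 0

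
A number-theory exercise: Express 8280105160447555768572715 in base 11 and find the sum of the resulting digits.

135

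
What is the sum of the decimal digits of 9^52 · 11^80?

9^52 · 11^80 = 8551165334885817022573221986913481381679034718407633129805936513796343030091206926711463407412311130333942503578848270201814256902881
Sum of its 133 digits: 540.

540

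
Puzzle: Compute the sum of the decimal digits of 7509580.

34

7+5+0+9+5+8+0 = 34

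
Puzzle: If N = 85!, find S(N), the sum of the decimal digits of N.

414

85! = 281710411438055027694947944226061159480056634330574206405101912752560026159795933451040286452340924018275123200000000000000000000
Sum of its 129 digits: 414.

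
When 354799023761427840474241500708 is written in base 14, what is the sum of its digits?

167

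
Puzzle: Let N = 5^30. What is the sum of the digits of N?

5^30 = 931322574615478515625
Sum of its 21 digits: 91.

91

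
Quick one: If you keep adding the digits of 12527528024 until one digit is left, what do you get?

2

1+2+5+2+7+5+2+8+0+2+4 = 38
3+8 = 11
1+1 = 2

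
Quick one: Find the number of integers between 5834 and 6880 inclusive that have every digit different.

The integers in [5834, 6880] that have every digit different: 5834, 5836, 5837, 5839, 5840, 5841, …, 6875, 6879.
529 qualify.

529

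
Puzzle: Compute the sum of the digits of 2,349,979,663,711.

67

2+3+4+9+9+7+9+6+6+3+7+1+1 = 67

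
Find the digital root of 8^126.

The digital root of n equals n mod 9 (or 9 when 9 | n), so we need 8^126 mod 9.
8^126 ≡ 1 (mod 9), so the digital root is 1.

1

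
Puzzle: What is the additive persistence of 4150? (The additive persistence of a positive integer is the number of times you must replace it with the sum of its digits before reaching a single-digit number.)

2

4150 → 10 → 1 (2 steps)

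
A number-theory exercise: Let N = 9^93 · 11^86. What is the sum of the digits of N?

9^93 · 11^86 = 20152285232053702631417095955828110325924445792186287060232591355754864494320818886465790673364215650445995047582891746456027401130779282517576554493297024438747283565828428199569
Sum of its 179 digits: 810.

810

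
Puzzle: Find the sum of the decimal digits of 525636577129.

58

5+2+5+6+3+6+5+7+7+1+2+9 = 58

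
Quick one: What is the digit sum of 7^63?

208

7^63 = 174251498233690814305510551794710260107945042018748343
Sum of its 54 digits: 208.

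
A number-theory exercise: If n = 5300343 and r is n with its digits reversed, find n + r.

8730378

Reverse of 5300343 is 3430035.
5300343 + 3430035 = 8730378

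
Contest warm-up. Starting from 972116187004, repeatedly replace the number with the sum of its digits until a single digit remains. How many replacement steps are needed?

3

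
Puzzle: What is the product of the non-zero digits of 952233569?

437400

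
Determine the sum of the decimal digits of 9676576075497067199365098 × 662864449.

132

9676576075497067199365098 × 662864449 = 6414258268490945850223118835601002
Sum of its 34 digits: 132.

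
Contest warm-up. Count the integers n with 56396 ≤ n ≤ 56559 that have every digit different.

44

The integers in [56396, 56559] that have every digit different: 56397, 56398, 56401, 56402, 56403, 56407, …, 56497, 56498.
44 qualify.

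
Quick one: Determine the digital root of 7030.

7+0+3+0 = 10
1+0 = 1

1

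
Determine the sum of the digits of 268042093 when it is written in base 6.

28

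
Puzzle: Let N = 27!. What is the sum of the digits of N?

108

27! = 10888869450418352160768000000
Sum of its 29 digits: 108.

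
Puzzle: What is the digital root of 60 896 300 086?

1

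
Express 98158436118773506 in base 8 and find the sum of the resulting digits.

70

98158436118773506 in base 8 is 5345651173444237402.
Digit sum: 5+3+4+5+6+5+1+1+7+3+4+4+4+2+3+7+4+0+2 = 70.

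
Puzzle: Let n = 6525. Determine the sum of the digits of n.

18

6+5+2+5 = 18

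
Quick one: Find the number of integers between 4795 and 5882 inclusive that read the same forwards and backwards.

10

The integers in [4795, 5882] that read the same forwards and backwards: 4884, 4994, 5005, 5115, 5225, 5335, 5445, 5555, 5665, 5775.
10 qualify.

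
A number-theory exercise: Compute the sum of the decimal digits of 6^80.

279

6^80 = 178689910246017054531432477289437798228285773001601743140683776
Sum of its 63 digits: 279.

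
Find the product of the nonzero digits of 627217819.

6×2×7×2×1×7×8×1×9 = 84672

84672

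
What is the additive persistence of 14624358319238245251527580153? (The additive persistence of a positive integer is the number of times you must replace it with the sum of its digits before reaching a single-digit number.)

2

14624358319238245251527580153 → 114 → 6 (2 steps)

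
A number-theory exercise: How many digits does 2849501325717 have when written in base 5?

18

2849501325717 in base 5 is 333141234314410332, which has 18 digits.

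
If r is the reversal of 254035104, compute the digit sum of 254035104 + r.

48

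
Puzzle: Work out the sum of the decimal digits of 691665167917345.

6+9+1+6+6+5+1+6+7+9+1+7+3+4+5 = 76

76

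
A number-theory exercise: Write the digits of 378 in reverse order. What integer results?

873

Reversing 378 gives 873.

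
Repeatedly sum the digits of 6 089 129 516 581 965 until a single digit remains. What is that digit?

9

6+0+8+9+1+2+9+5+1+6+5+8+1+9+6+5 = 81
8+1 = 9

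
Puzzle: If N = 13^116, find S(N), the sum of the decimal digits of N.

574

13^116 = 1649790762567780369048541188011047325793472243541784821042779185100564014853187891722489037958520615433827318736705504642819733841
Sum of its 130 digits: 574.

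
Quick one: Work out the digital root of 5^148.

The digital root of n equals n mod 9 (or 9 when 9 | n), so we need 5^148 mod 9.
5^148 ≡ 4 (mod 9), so the digital root is 4.

4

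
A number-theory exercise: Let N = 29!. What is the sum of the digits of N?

29! = 8841761993739701954543616000000
Sum of its 31 digits: 126.

126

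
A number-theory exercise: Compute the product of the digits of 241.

8

2×4×1 = 8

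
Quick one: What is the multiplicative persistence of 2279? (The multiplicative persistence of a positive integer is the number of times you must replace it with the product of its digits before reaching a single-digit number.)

3

2279 → 252 → 20 → 0 (3 steps)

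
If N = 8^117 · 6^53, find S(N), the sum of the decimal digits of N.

729

8^117 · 6^53 = 800838140196725287447570983029567496439314327602976856936820946956090451438255526672797616295849709073697665090758933635384770399287224160976109568
Sum of its 147 digits: 729.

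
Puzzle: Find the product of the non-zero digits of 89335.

3240

8×9×3×3×5 = 3240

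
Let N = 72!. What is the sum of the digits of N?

72! = 61234458376886086861524070385274672740778091784697328983823014963978384987221689274204160000000000000000
Sum of its 104 digits: 432.

432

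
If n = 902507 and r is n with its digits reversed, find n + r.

1607716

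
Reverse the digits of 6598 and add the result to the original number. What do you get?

Reverse of 6598 is 8956.
6598 + 8956 = 15554

15554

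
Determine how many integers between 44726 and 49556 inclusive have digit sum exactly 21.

314

The integers in [44726, 49556] that have digit sum exactly 21: 44733, 44742, 44751, 44760, 44805, 44814, …, 49521, 49530.
314 qualify.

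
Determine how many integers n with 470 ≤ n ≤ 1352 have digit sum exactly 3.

The integers in [470, 1352] that have digit sum exactly 3: 1002, 1011, 1020, 1101, 1110, 1200.
6 qualify.

6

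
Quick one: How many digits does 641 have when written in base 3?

641 in base 3 is 212202, which has 6 digits.

6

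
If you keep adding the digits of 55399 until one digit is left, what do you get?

4

5+5+3+9+9 = 31
3+1 = 4
(Equivalently, 55399 mod 9 = 4.)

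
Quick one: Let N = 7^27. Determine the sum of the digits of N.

91

7^27 = 65712362363534280139543
Sum of its 23 digits: 91.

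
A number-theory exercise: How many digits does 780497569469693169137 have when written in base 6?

780497569469693169137 in base 6 is 432415043332413021132444545, which has 27 digits.

27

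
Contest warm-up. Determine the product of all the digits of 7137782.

16464

7×1×3×7×7×8×2 = 16464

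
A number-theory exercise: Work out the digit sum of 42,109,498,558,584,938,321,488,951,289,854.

4+2+1+0+9+4+9+8+5+5+8+5+8+4+9+3+8+3+2+1+4+8+8+9+5+1+2+8+9+8+5+4 = 169

169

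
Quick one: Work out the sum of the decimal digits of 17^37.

197

17^37 = 3362095853201812742282475234995233875224247377
Sum of its 46 digits: 197.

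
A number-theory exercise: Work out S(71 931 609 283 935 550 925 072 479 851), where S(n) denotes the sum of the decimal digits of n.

7+1+9+3+1+6+0+9+2+8+3+9+3+5+5+5+0+9+2+5+0+7+2+4+7+9+8+5+1 = 135

135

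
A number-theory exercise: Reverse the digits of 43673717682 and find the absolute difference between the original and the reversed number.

15001980048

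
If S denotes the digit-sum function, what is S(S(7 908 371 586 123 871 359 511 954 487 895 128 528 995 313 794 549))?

10

First digit sum: 253.
2+5+3 = 10.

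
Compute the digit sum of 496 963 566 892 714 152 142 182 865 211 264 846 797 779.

210

4+9+6+9+6+3+5+6+6+8+9+2+7+1+4+1+5+2+1+4+2+1+8+2+8+6+5+2+1+1+2+6+4+8+4+6+7+9+7+7+7+9 = 210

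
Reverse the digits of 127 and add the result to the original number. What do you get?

848

Reverse of 127 is 721.
127 + 721 = 848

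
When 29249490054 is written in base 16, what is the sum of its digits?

84

29249490054 in base 16 is 6CF67CC86.
Digit sum: 6+12+15+6+7+12+12+8+6 = 84.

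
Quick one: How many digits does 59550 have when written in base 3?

11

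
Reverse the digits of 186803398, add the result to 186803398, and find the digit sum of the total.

Reversal of 186803398 is 893308681; 186803398 + 893308681 = 1080112079.
Digit sum of 1080112079: 1+0+8+0+1+1+2+0+7+9 = 29.

29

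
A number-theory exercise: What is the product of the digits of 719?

7×1×9 = 63

63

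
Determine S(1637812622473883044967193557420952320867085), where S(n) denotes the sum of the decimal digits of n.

1+6+3+7+8+1+2+6+2+2+4+7+3+8+8+3+0+4+4+9+6+7+1+9+3+5+5+7+4+2+0+9+5+2+3+2+0+8+6+7+0+8+5 = 192

192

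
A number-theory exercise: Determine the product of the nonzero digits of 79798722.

889056

7×9×7×9×8×7×2×2 = 889056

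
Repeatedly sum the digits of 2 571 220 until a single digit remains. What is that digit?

1

2+5+7+1+2+2+0 = 19
1+9 = 10
1+0 = 1
(Equivalently, 2 571 220 mod 9 = 1.)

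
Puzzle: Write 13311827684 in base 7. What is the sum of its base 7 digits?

38

13311827684 in base 7 is 650610445151.
Digit sum: 6+5+0+6+1+0+4+4+5+1+5+1 = 38.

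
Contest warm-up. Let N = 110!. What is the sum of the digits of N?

110! = 15882455415227429404253703127090772871724410234473563207581748318444567162948183030959960131517678520479243672638179990208521148623422266876757623911219200000000000000000000000000
Sum of its 179 digits: 657.

657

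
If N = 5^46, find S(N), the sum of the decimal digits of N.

5^46 = 142108547152020037174224853515625
Sum of its 33 digits: 112.

112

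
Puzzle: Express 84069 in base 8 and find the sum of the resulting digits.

84069 in base 8 is 244145.
Digit sum: 2+4+4+1+4+5 = 20.

20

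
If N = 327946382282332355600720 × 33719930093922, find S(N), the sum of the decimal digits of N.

327946382282332355600720 × 33719930093922 = 11058329085114867384312605852330823840
Sum of its 38 digits: 147.

147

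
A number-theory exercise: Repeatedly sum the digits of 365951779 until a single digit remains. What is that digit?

3+6+5+9+5+1+7+7+9 = 52
5+2 = 7

7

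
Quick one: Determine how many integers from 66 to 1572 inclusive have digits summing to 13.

The integers in [66, 1572] that have digits summing to 13: 67, 76, 85, 94, 139, 148, …, 1561, 1570.
124 qualify.

124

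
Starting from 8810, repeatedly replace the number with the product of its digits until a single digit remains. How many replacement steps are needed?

1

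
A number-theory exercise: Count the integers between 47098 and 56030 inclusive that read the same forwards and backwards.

The integers in [47098, 56030] that read the same forwards and backwards: 47174, 47274, 47374, 47474, 47574, 47674, …, 55855, 55955.
89 qualify.

89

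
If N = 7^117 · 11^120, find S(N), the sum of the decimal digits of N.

964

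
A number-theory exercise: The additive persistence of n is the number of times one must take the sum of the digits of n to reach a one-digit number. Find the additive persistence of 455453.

2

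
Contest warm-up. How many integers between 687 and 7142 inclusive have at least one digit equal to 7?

1909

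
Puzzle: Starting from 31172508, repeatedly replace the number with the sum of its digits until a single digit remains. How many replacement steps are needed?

31172508 → 27 → 9 (2 steps)

2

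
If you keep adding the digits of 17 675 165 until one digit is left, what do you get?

2

1+7+6+7+5+1+6+5 = 38
3+8 = 11
1+1 = 2
(Equivalently, 17 675 165 mod 9 = 2.)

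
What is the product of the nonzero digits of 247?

56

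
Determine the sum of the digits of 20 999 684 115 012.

57

2+0+9+9+9+6+8+4+1+1+5+0+1+2 = 57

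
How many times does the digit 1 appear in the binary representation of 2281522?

2281522 in base 2 is 1000101101000000110010.
The digit 1 appears 8 times.

8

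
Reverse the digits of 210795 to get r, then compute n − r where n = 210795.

Reverse of 210795 is 597012.
210795 − 597012 = -386217

-386217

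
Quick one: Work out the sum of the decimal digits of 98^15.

98^15 = 738569102645403913023102943232
Sum of its 30 digits: 107.

107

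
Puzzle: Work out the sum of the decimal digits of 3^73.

3^73 = 67585198634817523235520443624317923
Sum of its 35 digits: 153.

153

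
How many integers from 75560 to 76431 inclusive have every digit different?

314

The integers in [75560, 76431] that have every digit different: 75601, 75602, 75603, 75604, 75608, 75609, …, 76430, 76431.
314 qualify.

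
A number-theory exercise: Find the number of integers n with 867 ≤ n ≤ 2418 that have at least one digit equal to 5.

371

The integers in [867, 2418] that have at least one digit equal to 5: 875, 885, 895, 905, 915, 925, …, 2405, 2415.
371 qualify.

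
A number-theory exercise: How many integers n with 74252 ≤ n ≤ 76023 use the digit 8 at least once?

The integers in [74252, 76023] that use the digit 8 at least once: 74258, 74268, 74278, 74280, 74281, 74282, …, 76008, 76018.
501 qualify.

501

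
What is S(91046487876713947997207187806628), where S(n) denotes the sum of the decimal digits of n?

171

9+1+0+4+6+4+8+7+8+7+6+7+1+3+9+4+7+9+9+7+2+0+7+1+8+7+8+0+6+6+2+8 = 171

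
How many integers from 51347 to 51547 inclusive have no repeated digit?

The integers in [51347, 51547] that have no repeated digit: 51347, 51348, 51349, 51360, 51362, 51364, …, 51497, 51498.
69 qualify.

69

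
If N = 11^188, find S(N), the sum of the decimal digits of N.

850

11^188 = 6050967352610832677478249476252933781618330978139219400823483178015943063322085021465341659738031001496642551755758712632011276640402700259767076664695565482607614953168039561183069377146483945681
Sum of its 196 digits: 850.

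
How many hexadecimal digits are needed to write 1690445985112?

11

1690445985112 in base 16 is 189966EB558, which has 11 digits.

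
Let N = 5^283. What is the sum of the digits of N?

5^283 = 643444698683503614767369021683961121076047447654327853398300965887948259946884740737937949856541173648875005092184965580477945428105588756028786583025610057613719039437683022697456181049346923828125
Sum of its 198 digits: 950.

950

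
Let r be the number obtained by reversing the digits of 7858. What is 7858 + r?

16445

Reverse of 7858 is 8587.
7858 + 8587 = 16445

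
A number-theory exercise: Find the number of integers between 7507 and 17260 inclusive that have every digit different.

3310

The integers in [7507, 17260] that have every digit different: 7508, 7509, 7510, 7512, 7513, 7514, …, 17259, 17260.
3310 qualify.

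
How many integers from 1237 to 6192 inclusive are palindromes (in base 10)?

49

The integers in [1237, 6192] that are palindromes (in base 10): 1331, 1441, 1551, 1661, 1771, 1881, …, 6006, 6116.
49 qualify.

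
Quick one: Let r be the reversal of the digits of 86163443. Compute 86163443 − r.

51727275

Reverse of 86163443 is 34436168.
86163443 − 34436168 = 51727275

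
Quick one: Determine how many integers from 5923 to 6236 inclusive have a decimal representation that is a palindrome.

The integers in [5923, 6236] that have a decimal representation that is a palindrome: 5995, 6006, 6116, 6226.
4 qualify.

4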